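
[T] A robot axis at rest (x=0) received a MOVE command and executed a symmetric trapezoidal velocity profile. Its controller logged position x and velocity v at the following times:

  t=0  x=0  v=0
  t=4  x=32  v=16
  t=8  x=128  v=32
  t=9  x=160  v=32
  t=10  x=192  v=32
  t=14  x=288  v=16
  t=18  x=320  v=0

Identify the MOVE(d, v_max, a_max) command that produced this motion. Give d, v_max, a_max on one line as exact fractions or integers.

d=320 v_max=32 a_max=4

final state: t=18, x=320, v=0 → d = 320
a_max = (16−0)/(4−0) = 4
max v = 32 over t∈[8,10] → v_max = 32
check: 32·(8+2) = 320 ✓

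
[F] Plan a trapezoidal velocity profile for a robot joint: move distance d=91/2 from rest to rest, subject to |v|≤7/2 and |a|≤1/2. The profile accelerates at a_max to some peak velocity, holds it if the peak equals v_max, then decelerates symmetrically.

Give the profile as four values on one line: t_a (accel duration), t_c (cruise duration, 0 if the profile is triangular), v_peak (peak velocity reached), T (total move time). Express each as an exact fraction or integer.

vₘ²/aₘ = (7/2)²/(1/2) = 49/2
91/2 ≥ 49/2 → trapezoidal
t_a = (7/2)/(1/2) = 7; v_peak = 7/2
d_cruise = 91/2 − 49/2 = 21; t_c = 21/(7/2) = 6
T = 2·7 + 6 = 20

t_a=7 t_c=6 v_peak=7/2 T=20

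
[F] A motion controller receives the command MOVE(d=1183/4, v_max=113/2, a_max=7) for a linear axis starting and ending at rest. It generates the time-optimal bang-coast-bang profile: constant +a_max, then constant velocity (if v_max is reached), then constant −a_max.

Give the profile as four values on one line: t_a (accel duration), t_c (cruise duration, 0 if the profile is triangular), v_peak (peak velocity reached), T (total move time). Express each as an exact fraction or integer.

vₘ²/aₘ = (113/2)²/7 = 12769/28
1183/4 < 12769/28 ⇒ no cruise
v_peak = √(1183/4·7) = √(8281/4) = 91/2
t_a = (91/2)/7 = 13/2; t_c = 0
T = 2·13/2 = 13

t_a=13/2 t_c=0 v_peak=91/2 T=13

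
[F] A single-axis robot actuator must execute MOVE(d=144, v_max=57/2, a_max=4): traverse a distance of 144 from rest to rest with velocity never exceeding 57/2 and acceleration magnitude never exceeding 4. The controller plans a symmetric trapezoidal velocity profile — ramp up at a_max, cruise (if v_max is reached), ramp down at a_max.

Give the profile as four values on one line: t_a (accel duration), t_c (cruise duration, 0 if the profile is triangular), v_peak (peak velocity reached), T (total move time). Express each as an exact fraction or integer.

t_a=6 t_c=0 v_peak=24 T=12

(v_max)²/a_max = (57/2)²/4 = 3249/16
144 < 3249/16 so t_c = 0
v_peak = √(144·4) = √576 = 24
t_a = 24/4 = 6; t_c = 0
T = 2·6 = 12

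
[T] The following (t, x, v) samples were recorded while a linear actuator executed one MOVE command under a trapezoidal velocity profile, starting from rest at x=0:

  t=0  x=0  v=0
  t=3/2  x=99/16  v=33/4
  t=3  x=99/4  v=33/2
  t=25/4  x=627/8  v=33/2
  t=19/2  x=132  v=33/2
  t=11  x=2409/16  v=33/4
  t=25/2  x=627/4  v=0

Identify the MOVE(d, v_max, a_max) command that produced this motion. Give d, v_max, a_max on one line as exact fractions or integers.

d=627/4 v_max=33/2 a_max=11/2

final state: t=25/2, x=627/4, v=0 → d = 627/4
a_max = (33/4−0)/(3/2−0) = 11/2
max v = 33/2 over t∈[3,19/2] → v_max = 33/2
check: 33/2·(3+13/2) = 627/4 ✓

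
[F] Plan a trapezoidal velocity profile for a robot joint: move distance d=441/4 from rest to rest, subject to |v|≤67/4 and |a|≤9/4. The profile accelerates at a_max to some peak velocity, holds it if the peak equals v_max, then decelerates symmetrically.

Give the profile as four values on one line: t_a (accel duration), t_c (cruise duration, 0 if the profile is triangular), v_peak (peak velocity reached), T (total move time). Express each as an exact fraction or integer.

v_max²/a_max = (67/4)²/(9/4) = 4489/36
441/4 < 4489/36 ⇒ no cruise
v_peak = √(441/4·9/4) = √(3969/16) = 63/4
t_a = (63/4)/(9/4) = 7; t_c = 0
T = 2·7 = 14

t_a=7 t_c=0 v_peak=63/4 T=14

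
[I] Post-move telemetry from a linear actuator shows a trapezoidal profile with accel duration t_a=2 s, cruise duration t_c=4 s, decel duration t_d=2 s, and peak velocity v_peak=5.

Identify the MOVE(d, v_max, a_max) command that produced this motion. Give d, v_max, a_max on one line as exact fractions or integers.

a_max = 5/2
d_a = ½·5·2 = 5; d_c = 5·4 = 20
d = 2·5 + 20 = 30
t_c = 4 > 0 ⇒ limit active, v_max = 5

d=30 v_max=5 a_max=5/2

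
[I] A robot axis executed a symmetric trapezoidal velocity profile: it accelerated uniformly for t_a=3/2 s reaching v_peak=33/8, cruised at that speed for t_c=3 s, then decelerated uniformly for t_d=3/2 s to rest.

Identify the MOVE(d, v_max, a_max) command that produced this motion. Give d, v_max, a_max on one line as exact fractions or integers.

d=297/16 v_max=33/8 a_max=11/4

a_max = (33/8)/(3/2) = 11/4
d_a = ½·33/8·3/2 = 99/32; d_c = 33/8·3 = 99/8
d = 2·99/32 + 99/8 = 297/16
t_c = 3 > 0 → v_max = v_peak = 33/8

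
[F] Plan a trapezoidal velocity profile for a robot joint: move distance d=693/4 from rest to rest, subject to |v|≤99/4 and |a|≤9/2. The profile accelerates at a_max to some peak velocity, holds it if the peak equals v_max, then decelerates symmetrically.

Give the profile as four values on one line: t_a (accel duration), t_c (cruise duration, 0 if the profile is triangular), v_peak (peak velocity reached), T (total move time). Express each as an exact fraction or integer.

t_a=11/2 t_c=3/2 v_peak=99/4 T=25/2

v_max²/a_max = (99/4)²/(9/2) = 1089/8
693/4 ≥ 1089/8 → trapezoidal
t_a = (99/4)/(9/2) = 11/2; v_peak = 99/4
d_cruise = 693/4 − 1089/8 = 297/8; t_c = (297/8)/(99/4) = 3/2
T = 2·11/2 + 3/2 = 25/2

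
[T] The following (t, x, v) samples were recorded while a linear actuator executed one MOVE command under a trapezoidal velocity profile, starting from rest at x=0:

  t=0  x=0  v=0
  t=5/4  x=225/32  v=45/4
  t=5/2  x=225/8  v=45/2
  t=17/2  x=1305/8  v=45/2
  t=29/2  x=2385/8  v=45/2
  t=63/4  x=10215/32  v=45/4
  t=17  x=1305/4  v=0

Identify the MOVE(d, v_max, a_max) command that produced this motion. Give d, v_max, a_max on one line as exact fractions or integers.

final state: t=17, x=1305/4, v=0 → d = 1305/4
a_max = (45/4−0)/(5/4−0) = 9
max v = 45/2 over t∈[5/2,29/2] → v_max = 45/2
check: 45/2·(5/2+12) = 1305/4 ✓

d=1305/4 v_max=45/2 a_max=9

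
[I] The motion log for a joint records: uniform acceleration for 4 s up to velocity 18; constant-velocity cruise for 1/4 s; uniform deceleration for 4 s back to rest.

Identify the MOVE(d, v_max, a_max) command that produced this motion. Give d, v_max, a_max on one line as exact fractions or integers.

d=153/2 v_max=18 a_max=9/2

a_max = 18/4 = 9/2
d_a = ½·18·4 = 36; d_c = 18·1/4 = 9/2
d = 2·36 + 9/2 = 153/2
t_c = 1/4 > 0 ⇒ limit active, v_max = 18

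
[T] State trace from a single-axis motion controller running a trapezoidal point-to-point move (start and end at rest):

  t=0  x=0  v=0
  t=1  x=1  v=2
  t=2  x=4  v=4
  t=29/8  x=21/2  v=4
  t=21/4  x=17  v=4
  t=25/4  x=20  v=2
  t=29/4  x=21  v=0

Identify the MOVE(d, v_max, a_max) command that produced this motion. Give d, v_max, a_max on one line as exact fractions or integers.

final state: t=29/4, x=21, v=0 → d = 21
a_max = (2−0)/(1−0) = 2
max v = 4 over t∈[2,21/4] → v_max = 4
check: 4·(2+13/4) = 21 ✓

d=21 v_max=4 a_max=2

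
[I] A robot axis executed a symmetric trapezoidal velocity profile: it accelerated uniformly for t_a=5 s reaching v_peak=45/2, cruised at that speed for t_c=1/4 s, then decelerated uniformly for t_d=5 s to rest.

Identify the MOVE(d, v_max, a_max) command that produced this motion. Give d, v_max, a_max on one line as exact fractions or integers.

a_max = (45/2)/5 = 9/2
d_a = ½·45/2·5 = 225/4; d_c = 45/2·1/4 = 45/8
d = 2·225/4 + 45/8 = 945/8
t_c = 1/4 > 0 → v_max = v_peak = 45/2

d=945/8 v_max=45/2 a_max=9/2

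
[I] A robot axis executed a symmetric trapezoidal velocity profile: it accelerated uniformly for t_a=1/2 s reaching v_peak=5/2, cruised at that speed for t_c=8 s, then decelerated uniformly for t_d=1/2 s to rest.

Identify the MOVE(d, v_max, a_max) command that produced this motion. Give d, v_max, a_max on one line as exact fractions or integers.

d=85/4 v_max=5/2 a_max=5

a_max = (5/2)/(1/2) = 5
d_a = ½·5/2·1/2 = 5/8; d_c = 5/2·8 = 20
d = 2·5/8 + 20 = 85/4
t_c = 8 > 0 → v_max = v_peak = 5/2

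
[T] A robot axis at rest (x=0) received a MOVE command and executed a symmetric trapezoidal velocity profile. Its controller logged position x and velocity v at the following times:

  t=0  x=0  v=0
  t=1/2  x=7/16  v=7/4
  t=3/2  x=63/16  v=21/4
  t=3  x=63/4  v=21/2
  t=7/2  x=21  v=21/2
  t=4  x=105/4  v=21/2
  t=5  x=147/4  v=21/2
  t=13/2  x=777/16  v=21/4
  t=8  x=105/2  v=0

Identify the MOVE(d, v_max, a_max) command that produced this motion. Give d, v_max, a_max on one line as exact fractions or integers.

final state: t=8, x=105/2, v=0 → d = 105/2
a_max = (7/4−0)/(1/2−0) = 7/2
max v = 21/2 over t∈[3,5] → v_max = 21/2
check: 21/2·(3+2) = 105/2 ✓

d=105/2 v_max=21/2 a_max=7/2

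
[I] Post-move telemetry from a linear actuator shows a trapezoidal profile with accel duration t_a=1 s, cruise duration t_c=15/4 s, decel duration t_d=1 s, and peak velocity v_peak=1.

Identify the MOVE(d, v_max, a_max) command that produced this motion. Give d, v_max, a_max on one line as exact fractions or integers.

d=19/4 v_max=1 a_max=1

a_max = 1/1 = 1
d_a = ½·1·1 = 1/2; d_c = 1·15/4 = 15/4
d = 2·1/2 + 15/4 = 19/4
t_c = 15/4 > 0 so v_max = 1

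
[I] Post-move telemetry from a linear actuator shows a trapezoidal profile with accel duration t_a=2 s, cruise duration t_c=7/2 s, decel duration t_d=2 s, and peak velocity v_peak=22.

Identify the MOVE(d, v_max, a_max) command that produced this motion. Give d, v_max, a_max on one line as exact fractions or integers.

d=121 v_max=22 a_max=11

a_max = 22/2 = 11
d_a = ½·22·2 = 22; d_c = 22·7/2 = 77
d = 2·22 + 77 = 121
t_c = 7/2 > 0 → v_max = v_peak = 22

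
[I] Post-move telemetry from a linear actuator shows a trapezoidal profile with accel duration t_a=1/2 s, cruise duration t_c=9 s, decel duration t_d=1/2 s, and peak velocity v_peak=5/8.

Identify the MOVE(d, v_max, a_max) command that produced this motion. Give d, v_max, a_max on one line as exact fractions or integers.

a_max = (5/8)/(1/2) = 5/4
d_a = ½·5/8·1/2 = 5/32; d_c = 5/8·9 = 45/8
d = 2·5/32 + 45/8 = 95/16
t_c = 9 > 0 → v_max = v_peak = 5/8

d=95/16 v_max=5/8 a_max=5/4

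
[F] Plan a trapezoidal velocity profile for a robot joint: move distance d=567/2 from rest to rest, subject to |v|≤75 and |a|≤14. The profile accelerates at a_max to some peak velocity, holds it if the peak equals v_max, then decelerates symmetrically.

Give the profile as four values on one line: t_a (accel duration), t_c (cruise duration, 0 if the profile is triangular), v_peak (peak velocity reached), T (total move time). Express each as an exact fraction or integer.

(v_max)²/a_max = 75²/14 = 5625/14
567/2 < 5625/14 ⇒ no cruise
v_peak = √(567/2·14) = √3969 = 63
t_a = 63/14 = 9/2; t_c = 0
T = 2·9/2 = 9

t_a=9/2 t_c=0 v_peak=63 T=9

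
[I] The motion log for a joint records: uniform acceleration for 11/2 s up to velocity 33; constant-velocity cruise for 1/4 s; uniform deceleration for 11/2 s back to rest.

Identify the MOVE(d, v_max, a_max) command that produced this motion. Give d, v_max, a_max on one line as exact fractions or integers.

d=759/4 v_max=33 a_max=6

a_max = 33/(11/2) = 6
d_a = ½·33·11/2 = 363/4; d_c = 33·1/4 = 33/4
d = 2·363/4 + 33/4 = 759/4
t_c = 1/4 > 0 ⇒ limit active, v_max = 33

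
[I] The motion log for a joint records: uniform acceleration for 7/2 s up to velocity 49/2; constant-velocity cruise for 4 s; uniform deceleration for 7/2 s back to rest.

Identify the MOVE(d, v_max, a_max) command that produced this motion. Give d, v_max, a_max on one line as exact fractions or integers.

d=735/4 v_max=49/2 a_max=7

a_max = (49/2)/(7/2) = 7
d_a = ½·49/2·7/2 = 343/8; d_c = 49/2·4 = 98
d = 2·343/8 + 98 = 735/4
t_c = 4 > 0 ⇒ limit active, v_max = 49/2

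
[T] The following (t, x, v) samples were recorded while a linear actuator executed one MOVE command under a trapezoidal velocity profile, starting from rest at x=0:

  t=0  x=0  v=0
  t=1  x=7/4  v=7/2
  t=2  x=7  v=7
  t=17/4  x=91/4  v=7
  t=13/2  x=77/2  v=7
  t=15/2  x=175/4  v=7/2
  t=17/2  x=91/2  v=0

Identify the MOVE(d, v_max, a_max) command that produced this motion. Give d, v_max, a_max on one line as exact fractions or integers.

d=91/2 v_max=7 a_max=7/2

final state: t=17/2, x=91/2, v=0 → d = 91/2
a_max = (7/2−0)/(1−0) = 7/2
max v = 7 over t∈[2,13/2] → v_max = 7
check: 7·(2+9/2) = 91/2 ✓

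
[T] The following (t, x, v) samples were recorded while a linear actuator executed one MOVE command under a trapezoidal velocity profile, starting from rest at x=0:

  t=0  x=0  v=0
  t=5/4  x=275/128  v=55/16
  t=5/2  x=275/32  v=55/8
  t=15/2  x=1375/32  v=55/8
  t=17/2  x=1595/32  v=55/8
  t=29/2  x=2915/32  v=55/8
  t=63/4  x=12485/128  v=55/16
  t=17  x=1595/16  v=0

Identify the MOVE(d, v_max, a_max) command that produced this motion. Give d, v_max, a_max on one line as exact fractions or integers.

final state: t=17, x=1595/16, v=0 → d = 1595/16
a_max = (55/16−0)/(5/4−0) = 11/4
max v = 55/8 over t∈[5/2,29/2] → v_max = 55/8
check: 55/8·(5/2+12) = 1595/16 ✓

d=1595/16 v_max=55/8 a_max=11/4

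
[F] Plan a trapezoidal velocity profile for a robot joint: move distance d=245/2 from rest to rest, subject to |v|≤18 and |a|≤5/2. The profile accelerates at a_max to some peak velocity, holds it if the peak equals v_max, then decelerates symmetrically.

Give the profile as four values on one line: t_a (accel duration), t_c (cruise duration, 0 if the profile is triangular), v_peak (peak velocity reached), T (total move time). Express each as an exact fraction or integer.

t_a=7 t_c=0 v_peak=35/2 T=14

vₘ²/aₘ = 18²/(5/2) = 648/5
245/2 < 648/5 so t_c = 0
v_peak = √(245/2·5/2) = √(1225/4) = 35/2
t_a = (35/2)/(5/2) = 7; t_c = 0
T = 2·7 = 14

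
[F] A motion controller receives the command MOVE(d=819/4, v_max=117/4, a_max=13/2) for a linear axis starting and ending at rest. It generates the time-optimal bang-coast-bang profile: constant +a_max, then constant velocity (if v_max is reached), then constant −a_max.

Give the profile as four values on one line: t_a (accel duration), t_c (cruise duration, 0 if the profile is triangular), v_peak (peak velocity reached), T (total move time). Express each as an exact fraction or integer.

t_a=9/2 t_c=5/2 v_peak=117/4 T=23/2

v_max²/a_max = (117/4)²/(13/2) = 1053/8
819/4 ≥ 1053/8 ⇒ cruise phase
t_a = (117/4)/(13/2) = 9/2; v_peak = 117/4
d_cruise = 819/4 − 1053/8 = 585/8; t_c = (585/8)/(117/4) = 5/2
T = 2·9/2 + 5/2 = 23/2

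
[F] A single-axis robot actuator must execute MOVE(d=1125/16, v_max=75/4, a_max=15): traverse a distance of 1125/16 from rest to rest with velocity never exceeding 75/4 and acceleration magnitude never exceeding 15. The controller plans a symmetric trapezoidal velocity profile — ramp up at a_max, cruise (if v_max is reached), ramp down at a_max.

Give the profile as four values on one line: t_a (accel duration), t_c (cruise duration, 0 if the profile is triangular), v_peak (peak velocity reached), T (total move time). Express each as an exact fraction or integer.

(v_max)²/a_max = (75/4)²/15 = 375/16
1125/16 ≥ 375/16 ⇒ cruise phase
t_a = (75/4)/15 = 5/4; v_peak = 75/4
d_cruise = 1125/16 − 375/16 = 375/8; t_c = (375/8)/(75/4) = 5/2
T = 2·5/4 + 5/2 = 5

t_a=5/4 t_c=5/2 v_peak=75/4 T=5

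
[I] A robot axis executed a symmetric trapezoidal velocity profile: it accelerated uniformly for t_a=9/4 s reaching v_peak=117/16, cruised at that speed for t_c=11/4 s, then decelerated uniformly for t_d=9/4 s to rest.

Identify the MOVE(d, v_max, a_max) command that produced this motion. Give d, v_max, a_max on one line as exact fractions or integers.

a_max = (117/16)/(9/4) = 13/4
d_a = ½·117/16·9/4 = 1053/128; d_c = 117/16·11/4 = 1287/64
d = 2·1053/128 + 1287/64 = 585/16
t_c = 11/4 > 0 so v_max = 117/16

d=585/16 v_max=117/16 a_max=13/4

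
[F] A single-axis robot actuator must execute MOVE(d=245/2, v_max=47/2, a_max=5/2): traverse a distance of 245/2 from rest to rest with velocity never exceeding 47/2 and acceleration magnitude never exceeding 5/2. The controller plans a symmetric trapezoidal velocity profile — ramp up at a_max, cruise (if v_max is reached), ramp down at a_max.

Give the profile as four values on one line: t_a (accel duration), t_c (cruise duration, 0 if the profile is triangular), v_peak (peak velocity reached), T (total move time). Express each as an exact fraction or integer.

v_max²/a_max = (47/2)²/(5/2) = 2209/10
245/2 < 2209/10 ⇒ no cruise
v_peak = √(245/2·5/2) = √(1225/4) = 35/2
t_a = (35/2)/(5/2) = 7; t_c = 0
T = 2·7 = 14

t_a=7 t_c=0 v_peak=35/2 T=14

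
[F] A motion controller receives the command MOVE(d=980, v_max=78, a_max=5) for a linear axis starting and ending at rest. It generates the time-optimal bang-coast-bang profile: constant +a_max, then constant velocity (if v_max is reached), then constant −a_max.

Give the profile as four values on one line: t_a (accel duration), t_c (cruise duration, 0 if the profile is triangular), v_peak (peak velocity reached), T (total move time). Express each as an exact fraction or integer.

t_a=14 t_c=0 v_peak=70 T=28

(v_max)²/a_max = 78²/5 = 6084/5
980 < 6084/5 → triangular
v_peak = √(980·5) = √4900 = 70
t_a = 70/5 = 14; t_c = 0
T = 2·14 = 28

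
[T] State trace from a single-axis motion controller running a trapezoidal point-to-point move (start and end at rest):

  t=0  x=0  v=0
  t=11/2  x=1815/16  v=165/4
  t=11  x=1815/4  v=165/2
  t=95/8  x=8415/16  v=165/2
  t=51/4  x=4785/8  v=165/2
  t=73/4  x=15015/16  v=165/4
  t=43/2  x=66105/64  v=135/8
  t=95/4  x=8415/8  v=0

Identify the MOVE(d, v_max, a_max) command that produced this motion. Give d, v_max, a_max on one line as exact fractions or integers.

final state: t=95/4, x=8415/8, v=0 → d = 8415/8
a_max = (165/4−0)/(11/2−0) = 15/2
max v = 165/2 over t∈[11,51/4] → v_max = 165/2
check: 165/2·(11+7/4) = 8415/8 ✓

d=8415/8 v_max=165/2 a_max=15/2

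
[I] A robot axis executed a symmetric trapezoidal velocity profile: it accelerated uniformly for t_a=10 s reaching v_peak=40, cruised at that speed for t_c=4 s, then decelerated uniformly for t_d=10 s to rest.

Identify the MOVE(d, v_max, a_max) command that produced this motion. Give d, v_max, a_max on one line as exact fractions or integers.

d=560 v_max=40 a_max=4

a_max = 40/10 = 4
d_a = ½·40·10 = 200; d_c = 40·4 = 160
d = 2·200 + 160 = 560
t_c = 4 > 0 → v_max = v_peak = 40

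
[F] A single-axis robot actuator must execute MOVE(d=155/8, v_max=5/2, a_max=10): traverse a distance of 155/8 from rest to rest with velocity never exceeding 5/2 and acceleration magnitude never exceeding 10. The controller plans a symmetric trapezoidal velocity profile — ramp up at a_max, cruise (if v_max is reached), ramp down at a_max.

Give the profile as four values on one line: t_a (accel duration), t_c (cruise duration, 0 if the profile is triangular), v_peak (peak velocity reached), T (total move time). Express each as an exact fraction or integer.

(v_max)²/a_max = (5/2)²/10 = 5/8
155/8 ≥ 5/8 so v_max reached
t_a = (5/2)/10 = 1/4; v_peak = 5/2
d_cruise = 155/8 − 5/8 = 75/4; t_c = (75/4)/(5/2) = 15/2
T = 2·1/4 + 15/2 = 8

t_a=1/4 t_c=15/2 v_peak=5/2 T=8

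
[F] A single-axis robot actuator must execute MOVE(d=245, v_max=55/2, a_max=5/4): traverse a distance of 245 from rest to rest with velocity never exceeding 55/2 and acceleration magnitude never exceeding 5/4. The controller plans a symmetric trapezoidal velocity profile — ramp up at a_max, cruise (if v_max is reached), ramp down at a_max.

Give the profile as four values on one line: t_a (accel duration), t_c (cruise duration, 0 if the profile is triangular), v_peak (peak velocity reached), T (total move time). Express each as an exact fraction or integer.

t_a=14 t_c=0 v_peak=35/2 T=28

vₘ²/aₘ = (55/2)²/(5/4) = 605
245 < 605 so t_c = 0
v_peak = √(245·5/4) = √(1225/4) = 35/2
t_a = (35/2)/(5/4) = 14; t_c = 0
T = 2·14 = 28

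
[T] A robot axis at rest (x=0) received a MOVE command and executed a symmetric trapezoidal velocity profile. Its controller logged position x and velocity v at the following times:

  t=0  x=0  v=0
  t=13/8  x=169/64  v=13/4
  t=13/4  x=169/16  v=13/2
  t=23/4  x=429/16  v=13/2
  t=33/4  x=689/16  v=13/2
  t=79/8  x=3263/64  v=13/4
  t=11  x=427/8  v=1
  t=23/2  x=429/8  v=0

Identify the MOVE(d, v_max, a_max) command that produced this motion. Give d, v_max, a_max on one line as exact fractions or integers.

d=429/8 v_max=13/2 a_max=2

final state: t=23/2, x=429/8, v=0 → d = 429/8
a_max = (13/4−0)/(13/8−0) = 2
max v = 13/2 over t∈[13/4,33/4] → v_max = 13/2
check: 13/2·(13/4+5) = 429/8 ✓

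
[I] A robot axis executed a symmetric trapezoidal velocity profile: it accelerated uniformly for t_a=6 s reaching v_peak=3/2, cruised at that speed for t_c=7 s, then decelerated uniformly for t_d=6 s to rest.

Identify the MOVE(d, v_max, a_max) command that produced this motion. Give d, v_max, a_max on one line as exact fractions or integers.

d=39/2 v_max=3/2 a_max=1/4

a_max = (3/2)/6 = 1/4
d_a = ½·3/2·6 = 9/2; d_c = 3/2·7 = 21/2
d = 2·9/2 + 21/2 = 39/2
t_c = 7 > 0 → v_max = v_peak = 3/2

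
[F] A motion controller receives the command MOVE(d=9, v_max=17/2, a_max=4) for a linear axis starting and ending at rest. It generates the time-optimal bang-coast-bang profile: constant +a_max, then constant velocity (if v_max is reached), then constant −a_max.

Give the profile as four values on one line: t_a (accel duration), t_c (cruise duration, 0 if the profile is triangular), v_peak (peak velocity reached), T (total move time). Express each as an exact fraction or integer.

t_a=3/2 t_c=0 v_peak=6 T=3

(v_max)²/a_max = (17/2)²/4 = 289/16
9 < 289/16 ⇒ no cruise
v_peak = √(9·4) = √36 = 6
t_a = 6/4 = 3/2; t_c = 0
T = 2·3/2 = 3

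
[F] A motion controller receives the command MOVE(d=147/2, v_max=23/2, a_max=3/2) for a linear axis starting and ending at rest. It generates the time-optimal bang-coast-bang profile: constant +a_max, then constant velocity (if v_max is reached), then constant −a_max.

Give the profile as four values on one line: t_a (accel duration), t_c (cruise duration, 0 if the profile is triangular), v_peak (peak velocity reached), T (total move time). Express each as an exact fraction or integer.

t_a=7 t_c=0 v_peak=21/2 T=14

(v_max)²/a_max = (23/2)²/(3/2) = 529/6
147/2 < 529/6 ⇒ no cruise
v_peak = √(147/2·3/2) = √(441/4) = 21/2
t_a = (21/2)/(3/2) = 7; t_c = 0
T = 2·7 = 14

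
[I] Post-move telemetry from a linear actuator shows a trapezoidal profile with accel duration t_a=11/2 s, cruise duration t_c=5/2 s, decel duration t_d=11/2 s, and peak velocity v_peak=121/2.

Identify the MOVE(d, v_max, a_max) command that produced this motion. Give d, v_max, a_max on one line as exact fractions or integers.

a_max = (121/2)/(11/2) = 11
d_a = ½·121/2·11/2 = 1331/8; d_c = 121/2·5/2 = 605/4
d = 2·1331/8 + 605/4 = 484
t_c = 5/2 > 0 so v_max = 121/2

d=484 v_max=121/2 a_max=11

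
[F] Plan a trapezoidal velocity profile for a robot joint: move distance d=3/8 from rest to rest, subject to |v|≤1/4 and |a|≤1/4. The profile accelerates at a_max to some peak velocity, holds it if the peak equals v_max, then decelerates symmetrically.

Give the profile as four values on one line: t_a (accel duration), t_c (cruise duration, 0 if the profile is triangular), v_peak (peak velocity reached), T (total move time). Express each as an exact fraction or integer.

t_a=1 t_c=1/2 v_peak=1/4 T=5/2

v_max²/a_max = (1/4)²/(1/4) = 1/4
3/8 ≥ 1/4 → trapezoidal
t_a = (1/4)/(1/4) = 1; v_peak = 1/4
d_cruise = 3/8 − 1/4 = 1/8; t_c = (1/8)/(1/4) = 1/2
T = 2·1 + 1/2 = 5/2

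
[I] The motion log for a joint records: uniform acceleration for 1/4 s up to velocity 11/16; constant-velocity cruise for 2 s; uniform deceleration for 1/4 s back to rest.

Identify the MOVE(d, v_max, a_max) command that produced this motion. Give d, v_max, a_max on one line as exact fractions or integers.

d=99/64 v_max=11/16 a_max=11/4

a_max = (11/16)/(1/4) = 11/4
d_a = ½·11/16·1/4 = 11/128; d_c = 11/16·2 = 11/8
d = 2·11/128 + 11/8 = 99/64
t_c = 2 > 0 so v_max = 11/16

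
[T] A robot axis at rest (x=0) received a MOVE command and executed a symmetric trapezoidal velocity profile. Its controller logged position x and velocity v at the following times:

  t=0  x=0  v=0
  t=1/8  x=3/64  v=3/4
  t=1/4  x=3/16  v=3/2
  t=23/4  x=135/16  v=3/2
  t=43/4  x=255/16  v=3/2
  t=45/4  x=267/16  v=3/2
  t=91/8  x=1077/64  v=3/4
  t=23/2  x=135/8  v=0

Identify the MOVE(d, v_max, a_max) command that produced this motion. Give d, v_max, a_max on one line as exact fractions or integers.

final state: t=23/2, x=135/8, v=0 → d = 135/8
a_max = (3/4−0)/(1/8−0) = 6
max v = 3/2 over t∈[1/4,45/4] → v_max = 3/2
check: 3/2·(1/4+11) = 135/8 ✓

d=135/8 v_max=3/2 a_max=6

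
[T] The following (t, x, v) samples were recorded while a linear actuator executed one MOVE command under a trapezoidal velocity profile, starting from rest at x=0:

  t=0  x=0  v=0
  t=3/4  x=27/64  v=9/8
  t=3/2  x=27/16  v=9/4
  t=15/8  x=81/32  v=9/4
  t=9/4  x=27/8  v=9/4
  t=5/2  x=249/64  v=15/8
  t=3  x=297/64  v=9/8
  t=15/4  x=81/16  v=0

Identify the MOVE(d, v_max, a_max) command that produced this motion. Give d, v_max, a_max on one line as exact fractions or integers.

d=81/16 v_max=9/4 a_max=3/2

final state: t=15/4, x=81/16, v=0 → d = 81/16
a_max = (9/8−0)/(3/4−0) = 3/2
max v = 9/4 over t∈[3/2,9/4] → v_max = 9/4
check: 9/4·(3/2+3/4) = 81/16 ✓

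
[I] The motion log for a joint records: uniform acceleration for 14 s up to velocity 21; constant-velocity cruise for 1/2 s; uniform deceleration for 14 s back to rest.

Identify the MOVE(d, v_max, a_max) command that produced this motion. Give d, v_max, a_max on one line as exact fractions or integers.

a_max = 21/14 = 3/2
d_a = ½·21·14 = 147; d_c = 21·1/2 = 21/2
d = 2·147 + 21/2 = 609/2
t_c = 1/2 > 0 ⇒ limit active, v_max = 21

d=609/2 v_max=21 a_max=3/2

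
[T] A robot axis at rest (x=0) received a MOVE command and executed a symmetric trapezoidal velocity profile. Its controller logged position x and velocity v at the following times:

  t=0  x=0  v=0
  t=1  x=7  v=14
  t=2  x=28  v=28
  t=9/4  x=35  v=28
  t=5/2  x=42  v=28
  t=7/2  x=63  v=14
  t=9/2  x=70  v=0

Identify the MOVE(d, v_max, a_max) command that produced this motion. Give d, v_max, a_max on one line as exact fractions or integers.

final state: t=9/2, x=70, v=0 → d = 70
a_max = (14−0)/(1−0) = 14
max v = 28 over t∈[2,5/2] → v_max = 28
check: 28·(2+1/2) = 70 ✓

d=70 v_max=28 a_max=14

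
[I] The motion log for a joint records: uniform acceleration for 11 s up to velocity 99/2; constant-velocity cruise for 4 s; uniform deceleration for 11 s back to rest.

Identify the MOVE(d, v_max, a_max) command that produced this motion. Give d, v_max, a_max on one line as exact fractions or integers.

a_max = (99/2)/11 = 9/2
d_a = ½·99/2·11 = 1089/4; d_c = 99/2·4 = 198
d = 2·1089/4 + 198 = 1485/2
t_c = 4 > 0 so v_max = 99/2

d=1485/2 v_max=99/2 a_max=9/2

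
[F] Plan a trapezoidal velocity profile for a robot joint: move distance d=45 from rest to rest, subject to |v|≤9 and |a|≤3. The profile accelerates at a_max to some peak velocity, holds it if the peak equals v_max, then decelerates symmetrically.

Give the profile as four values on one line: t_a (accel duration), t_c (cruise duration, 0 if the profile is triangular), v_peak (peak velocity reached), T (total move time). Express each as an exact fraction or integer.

t_a=3 t_c=2 v_peak=9 T=8

v_max²/a_max = 9²/3 = 27
45 ≥ 27 so v_max reached
t_a = 9/3 = 3; v_peak = 9
d_cruise = 45 − 27 = 18; t_c = 18/9 = 2
T = 2·3 + 2 = 8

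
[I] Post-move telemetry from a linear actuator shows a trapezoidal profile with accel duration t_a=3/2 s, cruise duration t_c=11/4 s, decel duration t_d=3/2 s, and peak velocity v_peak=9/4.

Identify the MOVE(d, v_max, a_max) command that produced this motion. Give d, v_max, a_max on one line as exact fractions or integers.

a_max = (9/4)/(3/2) = 3/2
d_a = ½·9/4·3/2 = 27/16; d_c = 9/4·11/4 = 99/16
d = 2·27/16 + 99/16 = 153/16
t_c = 11/4 > 0 ⇒ limit active, v_max = 9/4

d=153/16 v_max=9/4 a_max=3/2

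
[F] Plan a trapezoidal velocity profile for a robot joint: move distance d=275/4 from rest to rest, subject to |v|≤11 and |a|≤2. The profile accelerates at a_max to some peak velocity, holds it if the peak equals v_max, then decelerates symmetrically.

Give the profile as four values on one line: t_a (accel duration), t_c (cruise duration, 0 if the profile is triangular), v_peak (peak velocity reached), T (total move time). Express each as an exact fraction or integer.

(v_max)²/a_max = 11²/2 = 121/2
275/4 ≥ 121/2 → trapezoidal
t_a = 11/2; v_peak = 11
d_cruise = 275/4 − 121/2 = 33/4; t_c = (33/4)/11 = 3/4
T = 2·11/2 + 3/4 = 47/4

t_a=11/2 t_c=3/4 v_peak=11 T=47/4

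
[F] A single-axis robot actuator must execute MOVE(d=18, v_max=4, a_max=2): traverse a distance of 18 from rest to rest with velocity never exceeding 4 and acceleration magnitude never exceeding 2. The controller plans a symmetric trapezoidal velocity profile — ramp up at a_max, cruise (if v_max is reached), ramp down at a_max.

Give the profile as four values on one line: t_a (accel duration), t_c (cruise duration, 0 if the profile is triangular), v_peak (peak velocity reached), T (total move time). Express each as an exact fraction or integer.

(v_max)²/a_max = 4²/2 = 8
18 ≥ 8 → trapezoidal
t_a = 4/2 = 2; v_peak = 4
d_cruise = 18 − 8 = 10; t_c = 10/4 = 5/2
T = 2·2 + 5/2 = 13/2

t_a=2 t_c=5/2 v_peak=4 T=13/2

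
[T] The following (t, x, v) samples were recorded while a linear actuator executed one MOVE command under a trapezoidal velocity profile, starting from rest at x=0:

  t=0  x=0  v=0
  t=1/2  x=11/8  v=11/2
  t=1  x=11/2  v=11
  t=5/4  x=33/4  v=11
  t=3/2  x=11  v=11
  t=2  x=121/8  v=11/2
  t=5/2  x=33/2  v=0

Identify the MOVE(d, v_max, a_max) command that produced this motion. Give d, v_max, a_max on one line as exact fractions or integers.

d=33/2 v_max=11 a_max=11

final state: t=5/2, x=33/2, v=0 → d = 33/2
a_max = (11/2−0)/(1/2−0) = 11
max v = 11 over t∈[1,3/2] → v_max = 11
check: 11·(1+1/2) = 33/2 ✓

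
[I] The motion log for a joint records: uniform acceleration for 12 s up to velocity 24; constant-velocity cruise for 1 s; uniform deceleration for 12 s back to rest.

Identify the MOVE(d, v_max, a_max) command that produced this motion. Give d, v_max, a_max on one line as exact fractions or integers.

a_max = 24/12 = 2
d_a = ½·24·12 = 144; d_c = 24·1 = 24
d = 2·144 + 24 = 312
t_c = 1 > 0 ⇒ limit active, v_max = 24

d=312 v_max=24 a_max=2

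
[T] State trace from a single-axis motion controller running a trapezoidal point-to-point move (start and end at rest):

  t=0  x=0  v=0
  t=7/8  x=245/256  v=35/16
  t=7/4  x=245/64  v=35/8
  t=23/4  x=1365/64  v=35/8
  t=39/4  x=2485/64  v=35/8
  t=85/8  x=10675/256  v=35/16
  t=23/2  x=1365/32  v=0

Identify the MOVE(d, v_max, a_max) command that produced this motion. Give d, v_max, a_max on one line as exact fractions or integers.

final state: t=23/2, x=1365/32, v=0 → d = 1365/32
a_max = (35/16−0)/(7/8−0) = 5/2
max v = 35/8 over t∈[7/4,39/4] → v_max = 35/8
check: 35/8·(7/4+8) = 1365/32 ✓

d=1365/32 v_max=35/8 a_max=5/2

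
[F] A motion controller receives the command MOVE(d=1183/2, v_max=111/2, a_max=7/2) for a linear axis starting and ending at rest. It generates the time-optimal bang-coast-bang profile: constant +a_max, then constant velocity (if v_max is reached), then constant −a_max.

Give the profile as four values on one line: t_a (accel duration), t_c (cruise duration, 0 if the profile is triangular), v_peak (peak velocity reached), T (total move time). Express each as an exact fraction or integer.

t_a=13 t_c=0 v_peak=91/2 T=26

v_max²/a_max = (111/2)²/(7/2) = 12321/14
1183/2 < 12321/14 so t_c = 0
v_peak = √(1183/2·7/2) = √(8281/4) = 91/2
t_a = (91/2)/(7/2) = 13; t_c = 0
T = 2·13 = 26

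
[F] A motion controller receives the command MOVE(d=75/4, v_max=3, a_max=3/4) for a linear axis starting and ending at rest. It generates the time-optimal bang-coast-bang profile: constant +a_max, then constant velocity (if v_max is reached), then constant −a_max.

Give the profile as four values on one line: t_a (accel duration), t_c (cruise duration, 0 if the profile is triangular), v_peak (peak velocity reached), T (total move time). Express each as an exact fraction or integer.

v_max²/a_max = 3²/(3/4) = 12
75/4 ≥ 12 → trapezoidal
t_a = 3/(3/4) = 4; v_peak = 3
d_cruise = 75/4 − 12 = 27/4; t_c = (27/4)/3 = 9/4
T = 2·4 + 9/4 = 41/4

t_a=4 t_c=9/4 v_peak=3 T=41/4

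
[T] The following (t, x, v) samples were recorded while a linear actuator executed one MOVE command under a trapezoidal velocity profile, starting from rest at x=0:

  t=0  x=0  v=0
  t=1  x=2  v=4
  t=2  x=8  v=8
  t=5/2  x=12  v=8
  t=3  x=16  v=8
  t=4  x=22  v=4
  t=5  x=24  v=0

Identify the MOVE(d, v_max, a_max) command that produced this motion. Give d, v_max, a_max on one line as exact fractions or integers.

final state: t=5, x=24, v=0 → d = 24
a_max = (4−0)/(1−0) = 4
max v = 8 over t∈[2,3] → v_max = 8
check: 8·(2+1) = 24 ✓

d=24 v_max=8 a_max=4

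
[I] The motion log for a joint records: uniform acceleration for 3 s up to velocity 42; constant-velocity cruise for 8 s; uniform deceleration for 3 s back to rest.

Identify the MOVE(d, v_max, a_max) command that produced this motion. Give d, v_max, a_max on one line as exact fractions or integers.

a_max = 42/3 = 14
d_a = ½·42·3 = 63; d_c = 42·8 = 336
d = 2·63 + 336 = 462
t_c = 8 > 0 ⇒ limit active, v_max = 42

d=462 v_max=42 a_max=14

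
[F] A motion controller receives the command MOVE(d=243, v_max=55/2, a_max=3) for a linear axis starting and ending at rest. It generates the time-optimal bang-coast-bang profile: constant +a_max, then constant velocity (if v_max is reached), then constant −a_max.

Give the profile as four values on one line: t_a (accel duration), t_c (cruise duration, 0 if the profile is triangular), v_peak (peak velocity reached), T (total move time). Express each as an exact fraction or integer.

v_max²/a_max = (55/2)²/3 = 3025/12
243 < 3025/12 ⇒ no cruise
v_peak = √(243·3) = √729 = 27
t_a = 27/3 = 9; t_c = 0
T = 2·9 = 18

t_a=9 t_c=0 v_peak=27 T=18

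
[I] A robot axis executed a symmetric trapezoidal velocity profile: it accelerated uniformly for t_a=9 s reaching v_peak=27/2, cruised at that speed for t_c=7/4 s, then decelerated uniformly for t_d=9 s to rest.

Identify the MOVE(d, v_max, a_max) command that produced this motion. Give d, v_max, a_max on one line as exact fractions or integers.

a_max = (27/2)/9 = 3/2
d_a = ½·27/2·9 = 243/4; d_c = 27/2·7/4 = 189/8
d = 2·243/4 + 189/8 = 1161/8
t_c = 7/4 > 0 ⇒ limit active, v_max = 27/2

d=1161/8 v_max=27/2 a_max=3/2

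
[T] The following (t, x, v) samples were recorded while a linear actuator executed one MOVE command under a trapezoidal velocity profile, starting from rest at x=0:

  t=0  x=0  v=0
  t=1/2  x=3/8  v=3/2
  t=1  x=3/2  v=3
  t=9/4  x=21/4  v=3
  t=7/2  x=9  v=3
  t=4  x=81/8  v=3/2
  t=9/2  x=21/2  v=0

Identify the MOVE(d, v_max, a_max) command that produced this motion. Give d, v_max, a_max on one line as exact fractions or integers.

final state: t=9/2, x=21/2, v=0 → d = 21/2
a_max = (3/2−0)/(1/2−0) = 3
max v = 3 over t∈[1,7/2] → v_max = 3
check: 3·(1+5/2) = 21/2 ✓

d=21/2 v_max=3 a_max=3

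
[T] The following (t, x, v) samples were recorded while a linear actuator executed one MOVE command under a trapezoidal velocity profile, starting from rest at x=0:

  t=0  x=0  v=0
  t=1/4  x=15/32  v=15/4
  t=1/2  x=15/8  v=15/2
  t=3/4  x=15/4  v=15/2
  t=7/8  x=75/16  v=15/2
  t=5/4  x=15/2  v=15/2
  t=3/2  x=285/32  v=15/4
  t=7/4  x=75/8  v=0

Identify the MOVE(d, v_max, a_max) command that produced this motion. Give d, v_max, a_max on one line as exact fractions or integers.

d=75/8 v_max=15/2 a_max=15

final state: t=7/4, x=75/8, v=0 → d = 75/8
a_max = (15/4−0)/(1/4−0) = 15
max v = 15/2 over t∈[1/2,5/4] → v_max = 15/2
check: 15/2·(1/2+3/4) = 75/8 ✓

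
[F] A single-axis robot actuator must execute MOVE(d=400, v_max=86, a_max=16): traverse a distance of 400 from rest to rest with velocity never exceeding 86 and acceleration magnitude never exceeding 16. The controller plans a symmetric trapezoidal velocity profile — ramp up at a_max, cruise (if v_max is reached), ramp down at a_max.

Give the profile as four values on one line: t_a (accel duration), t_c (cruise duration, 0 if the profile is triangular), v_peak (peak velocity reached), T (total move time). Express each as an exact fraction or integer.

(v_max)²/a_max = 86²/16 = 1849/4
400 < 1849/4 ⇒ no cruise
v_peak = √(400·16) = √6400 = 80
t_a = 80/16 = 5; t_c = 0
T = 2·5 = 10

t_a=5 t_c=0 v_peak=80 T=10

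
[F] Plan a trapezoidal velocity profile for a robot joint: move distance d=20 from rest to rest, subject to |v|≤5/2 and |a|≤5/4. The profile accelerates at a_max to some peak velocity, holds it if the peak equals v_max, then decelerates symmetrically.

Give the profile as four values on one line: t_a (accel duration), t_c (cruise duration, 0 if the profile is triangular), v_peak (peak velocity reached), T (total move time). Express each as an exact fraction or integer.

t_a=2 t_c=6 v_peak=5/2 T=10

(v_max)²/a_max = (5/2)²/(5/4) = 5
20 ≥ 5 so v_max reached
t_a = (5/2)/(5/4) = 2; v_peak = 5/2
d_cruise = 20 − 5 = 15; t_c = 15/(5/2) = 6
T = 2·2 + 6 = 10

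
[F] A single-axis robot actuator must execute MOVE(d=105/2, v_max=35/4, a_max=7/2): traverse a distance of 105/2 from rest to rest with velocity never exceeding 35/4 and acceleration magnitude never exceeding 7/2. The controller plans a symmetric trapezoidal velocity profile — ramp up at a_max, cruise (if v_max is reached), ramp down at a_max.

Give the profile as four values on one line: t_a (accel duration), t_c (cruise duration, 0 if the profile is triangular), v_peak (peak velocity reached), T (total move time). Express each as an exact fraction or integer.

(v_max)²/a_max = (35/4)²/(7/2) = 175/8
105/2 ≥ 175/8 so v_max reached
t_a = (35/4)/(7/2) = 5/2; v_peak = 35/4
d_cruise = 105/2 − 175/8 = 245/8; t_c = (245/8)/(35/4) = 7/2
T = 2·5/2 + 7/2 = 17/2

t_a=5/2 t_c=7/2 v_peak=35/4 T=17/2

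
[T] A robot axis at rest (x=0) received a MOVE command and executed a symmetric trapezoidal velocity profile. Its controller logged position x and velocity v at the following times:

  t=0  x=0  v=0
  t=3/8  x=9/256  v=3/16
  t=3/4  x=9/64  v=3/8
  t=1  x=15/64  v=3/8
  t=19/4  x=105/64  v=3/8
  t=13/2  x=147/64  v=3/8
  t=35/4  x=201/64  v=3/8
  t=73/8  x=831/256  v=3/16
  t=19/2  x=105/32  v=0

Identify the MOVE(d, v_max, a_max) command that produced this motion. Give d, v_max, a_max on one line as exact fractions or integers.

final state: t=19/2, x=105/32, v=0 → d = 105/32
a_max = (3/16−0)/(3/8−0) = 1/2
max v = 3/8 over t∈[3/4,35/4] → v_max = 3/8
check: 3/8·(3/4+8) = 105/32 ✓

d=105/32 v_max=3/8 a_max=1/2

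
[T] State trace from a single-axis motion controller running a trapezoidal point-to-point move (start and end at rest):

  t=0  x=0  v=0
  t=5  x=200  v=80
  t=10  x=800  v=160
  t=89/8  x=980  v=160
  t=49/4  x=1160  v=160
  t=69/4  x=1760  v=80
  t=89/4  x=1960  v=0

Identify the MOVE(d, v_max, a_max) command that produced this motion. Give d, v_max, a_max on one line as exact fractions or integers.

final state: t=89/4, x=1960, v=0 → d = 1960
a_max = (80−0)/(5−0) = 16
max v = 160 over t∈[10,49/4] → v_max = 160
check: 160·(10+9/4) = 1960 ✓

d=1960 v_max=160 a_max=16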